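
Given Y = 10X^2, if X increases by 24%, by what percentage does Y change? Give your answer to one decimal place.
53.8%

For Y = 10X^2:
If X → X(1 + 0.24)
Then Y → Y · (1 + 0.24)^2
     = Y · 1.5376

Percentage change = ((1 + 0.24)^2 − 1) × 100% ≈ 53.8%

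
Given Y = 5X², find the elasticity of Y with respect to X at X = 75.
Elasticity = 2

Elasticity = (dY/dX) · (X/Y)

dY/dX = 10·X
At X = 75: dY/dX = 750, Y = 28125

Elasticity = 750 · (75 / 28125) = 2

Interpretation: for a small percentage change in X, the percentage change in Y is approximately 2.00 times as large.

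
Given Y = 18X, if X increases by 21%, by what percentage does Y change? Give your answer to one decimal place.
21.0%

For Y = 18X:
If X → X(1 + 0.21)
Then Y → Y · (1 + 0.21)^1
     = Y · 1.2100

Percentage change = ((1 + 0.21)^1 − 1) × 100% = 21.0%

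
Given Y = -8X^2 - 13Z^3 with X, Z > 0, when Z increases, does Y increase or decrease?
Y decreases

Taking the partial derivative:
∂Y/∂Z = -39Z^2

∂Y/∂Z = -39Z^2 < 0 (assuming positive values)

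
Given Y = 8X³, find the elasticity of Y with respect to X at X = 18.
Elasticity = 3

Elasticity = (dY/dX) · (X/Y)

dY/dX = 24·X²
At X = 18: dY/dX = 7776, Y = 46656

Elasticity = 7776 · (18 / 46656) = 3

Interpretation: for a small percentage change in X, the percentage change in Y is approximately 3.00 times as large.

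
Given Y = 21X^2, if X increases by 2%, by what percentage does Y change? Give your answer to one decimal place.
4.0%

For Y = 21X^2:
If X → X(1 + 0.02)
Then Y → Y · (1 + 0.02)^2
     = Y · 1.0404

Percentage change = ((1 + 0.02)^2 − 1) × 100% ≈ 4.0%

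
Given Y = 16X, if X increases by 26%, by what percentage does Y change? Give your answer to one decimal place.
26.0%

For Y = 16X:
If X → X(1 + 0.26)
Then Y → Y · (1 + 0.26)^1
     = Y · 1.2600

Percentage change = ((1 + 0.26)^1 − 1) × 100% = 26.0%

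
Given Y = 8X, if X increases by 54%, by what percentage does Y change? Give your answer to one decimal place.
54.0%

For Y = 8X:
If X → X(1 + 0.54)
Then Y → Y · (1 + 0.54)^1
     = Y · 1.5400

Percentage change = ((1 + 0.54)^1 − 1) × 100% = 54.0%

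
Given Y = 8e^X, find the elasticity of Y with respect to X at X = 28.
Elasticity = 28

Elasticity = (dY/dX) · (X/Y)

dY/dX = 8·e^X
At X = 28: dY/dX = 8·e^28, Y = 8·e^28

Elasticity = (8·e^28) · (28 / (8·e^28)) = 28

Interpretation: for a small percentage change in X, the percentage change in Y is approximately 28.00 times as large.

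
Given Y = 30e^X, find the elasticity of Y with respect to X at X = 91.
Elasticity = 91

Elasticity = (dY/dX) · (X/Y)

dY/dX = 30·e^X
At X = 91: dY/dX = 30·e^91, Y = 30·e^91

Elasticity = (30·e^91) · (91 / (30·e^91)) = 91

Interpretation: for a small percentage change in X, the percentage change in Y is approximately 91.00 times as large.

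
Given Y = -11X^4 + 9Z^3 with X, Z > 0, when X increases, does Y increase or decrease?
Y decreases

Taking the partial derivative:
∂Y/∂X = -44X^3

∂Y/∂X = -44X^3 < 0 (assuming positive values)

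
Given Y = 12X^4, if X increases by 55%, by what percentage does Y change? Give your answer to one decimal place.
477.2%

For Y = 12X^4:
If X → X(1 + 0.55)
Then Y → Y · (1 + 0.55)^4
     ≈ Y · 5.7720

Percentage change = ((1 + 0.55)^4 − 1) × 100% ≈ 477.2%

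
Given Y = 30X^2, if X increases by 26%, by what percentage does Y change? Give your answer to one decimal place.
58.8%

For Y = 30X^2:
If X → X(1 + 0.26)
Then Y → Y · (1 + 0.26)^2
     = Y · 1.5876

Percentage change = ((1 + 0.26)^2 − 1) × 100% ≈ 58.8%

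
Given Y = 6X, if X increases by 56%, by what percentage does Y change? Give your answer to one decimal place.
56.0%

For Y = 6X:
If X → X(1 + 0.56)
Then Y → Y · (1 + 0.56)^1
     = Y · 1.5600

Percentage change = ((1 + 0.56)^1 − 1) × 100% = 56.0%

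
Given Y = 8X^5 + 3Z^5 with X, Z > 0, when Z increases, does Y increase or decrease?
Y increases

Taking the partial derivative:
∂Y/∂Z = 15Z^4

∂Y/∂Z = 15Z^4 > 0 (assuming positive values)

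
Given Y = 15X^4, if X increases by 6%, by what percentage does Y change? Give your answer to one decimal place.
26.2%

For Y = 15X^4:
If X → X(1 + 0.06)
Then Y → Y · (1 + 0.06)^4
     ≈ Y · 1.2625

Percentage change = ((1 + 0.06)^4 − 1) × 100% ≈ 26.2%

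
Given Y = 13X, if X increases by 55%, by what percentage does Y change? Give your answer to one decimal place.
55.0%

For Y = 13X:
If X → X(1 + 0.55)
Then Y → Y · (1 + 0.55)^1
     = Y · 1.5500

Percentage change = ((1 + 0.55)^1 − 1) × 100% = 55.0%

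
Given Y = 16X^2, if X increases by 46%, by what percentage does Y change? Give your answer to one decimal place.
113.2%

For Y = 16X^2:
If X → X(1 + 0.46)
Then Y → Y · (1 + 0.46)^2
     = Y · 2.1316

Percentage change = ((1 + 0.46)^2 − 1) × 100% ≈ 113.2%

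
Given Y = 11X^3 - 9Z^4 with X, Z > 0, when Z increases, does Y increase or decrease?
Y decreases

Taking the partial derivative:
∂Y/∂Z = -36Z^3

∂Y/∂Z = -36Z^3 < 0 (assuming positive values)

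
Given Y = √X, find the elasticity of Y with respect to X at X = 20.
Elasticity = 1/2

Elasticity = (dY/dX) · (X/Y)

dY/dX = 1/(2·√X)
At X = 20: dY/dX = √5/20, Y = 2·√5

Elasticity = (√5/20) · (20 / (2·√5)) = 1/2

Interpretation: for a small percentage change in X, the percentage change in Y is approximately 0.50 times as large.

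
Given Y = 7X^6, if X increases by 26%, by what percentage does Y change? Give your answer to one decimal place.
300.2%

For Y = 7X^6:
If X → X(1 + 0.26)
Then Y → Y · (1 + 0.26)^6
     ≈ Y · 4.0015

Percentage change = ((1 + 0.26)^6 − 1) × 100% ≈ 300.2%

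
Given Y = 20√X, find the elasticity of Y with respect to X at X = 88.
Elasticity = 1/2

Elasticity = (dY/dX) · (X/Y)

dY/dX = 10/√X
At X = 88: dY/dX = 5·√22/22, Y = 40·√22

Elasticity = (5·√22/22) · (88 / (40·√22)) = 1/2

Interpretation: for a small percentage change in X, the percentage change in Y is approximately 0.50 times as large.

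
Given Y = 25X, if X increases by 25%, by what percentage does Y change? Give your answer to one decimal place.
25.0%

For Y = 25X:
If X → X(1 + 0.25)
Then Y → Y · (1 + 0.25)^1
     = Y · 1.2500

Percentage change = ((1 + 0.25)^1 − 1) × 100% = 25.0%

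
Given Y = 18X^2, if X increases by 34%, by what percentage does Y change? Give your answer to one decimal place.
79.6%

For Y = 18X^2:
If X → X(1 + 0.34)
Then Y → Y · (1 + 0.34)^2
     = Y · 1.7956

Percentage change = ((1 + 0.34)^2 − 1) × 100% ≈ 79.6%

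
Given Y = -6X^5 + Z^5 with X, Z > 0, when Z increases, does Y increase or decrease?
Y increases

Taking the partial derivative:
∂Y/∂Z = 5Z^4

∂Y/∂Z = 5Z^4 > 0 (assuming positive values)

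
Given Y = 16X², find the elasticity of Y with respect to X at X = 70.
Elasticity = 2

Elasticity = (dY/dX) · (X/Y)

dY/dX = 32·X
At X = 70: dY/dX = 2240, Y = 78400

Elasticity = 2240 · (70 / 78400) = 2

Interpretation: for a small percentage change in X, the percentage change in Y is approximately 2.00 times as large.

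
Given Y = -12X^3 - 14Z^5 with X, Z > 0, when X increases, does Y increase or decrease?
Y decreases

Taking the partial derivative:
∂Y/∂X = -36X^2

∂Y/∂X = -36X^2 < 0 (assuming positive values)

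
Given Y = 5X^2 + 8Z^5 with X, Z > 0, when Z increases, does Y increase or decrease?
Y increases

Taking the partial derivative:
∂Y/∂Z = 40Z^4

∂Y/∂Z = 40Z^4 > 0 (assuming positive values)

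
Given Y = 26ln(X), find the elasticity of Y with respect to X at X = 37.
Elasticity = 1/ln(37) ≈ 0.2769

Elasticity = (dY/dX) · (X/Y)

dY/dX = 26/X
At X = 37: dY/dX = 26/37, Y = 26·ln(37)

Elasticity = (26/37) · (37 / (26·ln(37))) = 1/ln(37) ≈ 0.2769

Interpretation: for a small percentage change in X, the percentage change in Y is approximately 0.28 times as large.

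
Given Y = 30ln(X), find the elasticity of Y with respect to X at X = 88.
Elasticity = 1/ln(88) ≈ 0.2233

Elasticity = (dY/dX) · (X/Y)

dY/dX = 30/X
At X = 88: dY/dX = 15/44, Y = 30·ln(88)

Elasticity = (15/44) · (88 / (30·ln(88))) = 1/ln(88) ≈ 0.2233

Interpretation: for a small percentage change in X, the percentage change in Y is approximately 0.22 times as large.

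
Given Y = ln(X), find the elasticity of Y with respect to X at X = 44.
Elasticity = 1/ln(44) ≈ 0.2643

Elasticity = (dY/dX) · (X/Y)

dY/dX = 1/X
At X = 44: dY/dX = 1/44, Y = ln(44)

Elasticity = (1/44) · (44 / (ln(44))) = 1/ln(44) ≈ 0.2643

Interpretation: for a small percentage change in X, the percentage change in Y is approximately 0.26 times as large.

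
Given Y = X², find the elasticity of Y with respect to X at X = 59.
Elasticity = 2

Elasticity = (dY/dX) · (X/Y)

dY/dX = 2·X
At X = 59: dY/dX = 118, Y = 3481

Elasticity = 118 · (59 / 3481) = 2

Interpretation: for a small percentage change in X, the percentage change in Y is approximately 2.00 times as large.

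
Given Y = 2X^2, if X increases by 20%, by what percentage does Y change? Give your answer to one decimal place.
44.0%

For Y = 2X^2:
If X → X(1 + 0.2)
Then Y → Y · (1 + 0.2)^2
     = Y · 1.4400

Percentage change = ((1 + 0.2)^2 − 1) × 100% = 44.0%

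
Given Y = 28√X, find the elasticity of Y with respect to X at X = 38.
Elasticity = 1/2

Elasticity = (dY/dX) · (X/Y)

dY/dX = 14/√X
At X = 38: dY/dX = 7·√38/19, Y = 28·√38

Elasticity = (7·√38/19) · (38 / (28·√38)) = 1/2

Interpretation: for a small percentage change in X, the percentage change in Y is approximately 0.50 times as large.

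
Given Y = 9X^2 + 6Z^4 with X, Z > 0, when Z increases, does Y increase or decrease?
Y increases

Taking the partial derivative:
∂Y/∂Z = 24Z^3

∂Y/∂Z = 24Z^3 > 0 (assuming positive values)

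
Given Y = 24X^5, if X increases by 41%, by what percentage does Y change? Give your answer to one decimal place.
457.3%

For Y = 24X^5:
If X → X(1 + 0.41)
Then Y → Y · (1 + 0.41)^5
     ≈ Y · 5.5731

Percentage change = ((1 + 0.41)^5 − 1) × 100% ≈ 457.3%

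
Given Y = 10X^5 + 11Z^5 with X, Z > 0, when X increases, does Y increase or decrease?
Y increases

Taking the partial derivative:
∂Y/∂X = 50X^4

∂Y/∂X = 50X^4 > 0 (assuming positive values)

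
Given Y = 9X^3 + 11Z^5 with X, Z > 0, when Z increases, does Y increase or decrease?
Y increases

Taking the partial derivative:
∂Y/∂Z = 55Z^4

∂Y/∂Z = 55Z^4 > 0 (assuming positive values)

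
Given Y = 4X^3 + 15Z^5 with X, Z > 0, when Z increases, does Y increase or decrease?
Y increases

Taking the partial derivative:
∂Y/∂Z = 75Z^4

∂Y/∂Z = 75Z^4 > 0 (assuming positive values)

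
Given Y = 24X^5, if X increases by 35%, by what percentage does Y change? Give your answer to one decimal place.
348.4%

For Y = 24X^5:
If X → X(1 + 0.35)
Then Y → Y · (1 + 0.35)^5
     ≈ Y · 4.4840

Percentage change = ((1 + 0.35)^5 − 1) × 100% ≈ 348.4%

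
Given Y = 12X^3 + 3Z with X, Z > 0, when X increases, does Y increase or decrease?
Y increases

Taking the partial derivative:
∂Y/∂X = 36X^2

∂Y/∂X = 36X^2 > 0 (assuming positive values)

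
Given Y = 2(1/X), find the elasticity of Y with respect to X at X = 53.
Elasticity = -1

Elasticity = (dY/dX) · (X/Y)

dY/dX = -2/X²
At X = 53: dY/dX = -2/2809, Y = 2/53

Elasticity = (-2/2809) · (53 / (2/53)) = -1

Interpretation: for a small percentage change in X, the percentage change in Y is approximately -1.00 times as large.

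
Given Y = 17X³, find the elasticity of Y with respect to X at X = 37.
Elasticity = 3

Elasticity = (dY/dX) · (X/Y)

dY/dX = 51·X²
At X = 37: dY/dX = 69819, Y = 861101

Elasticity = 69819 · (37 / 861101) = 3

Interpretation: for a small percentage change in X, the percentage change in Y is approximately 3.00 times as large.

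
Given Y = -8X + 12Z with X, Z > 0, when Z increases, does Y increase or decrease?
Y increases

Taking the partial derivative:
∂Y/∂Z = 12

∂Y/∂Z = 12 > 0 (assuming positive values)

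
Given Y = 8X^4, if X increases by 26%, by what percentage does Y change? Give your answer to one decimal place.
152.0%

For Y = 8X^4:
If X → X(1 + 0.26)
Then Y → Y · (1 + 0.26)^4
     ≈ Y · 2.5205

Percentage change = ((1 + 0.26)^4 − 1) × 100% ≈ 152.0%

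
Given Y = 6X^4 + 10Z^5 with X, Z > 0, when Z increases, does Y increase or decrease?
Y increases

Taking the partial derivative:
∂Y/∂Z = 50Z^4

∂Y/∂Z = 50Z^4 > 0 (assuming positive values)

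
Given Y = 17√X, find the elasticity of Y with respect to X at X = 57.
Elasticity = 1/2

Elasticity = (dY/dX) · (X/Y)

dY/dX = 17/(2·√X)
At X = 57: dY/dX = 17·√57/114, Y = 17·√57

Elasticity = (17·√57/114) · (57 / (17·√57)) = 1/2

Interpretation: for a small percentage change in X, the percentage change in Y is approximately 0.50 times as large.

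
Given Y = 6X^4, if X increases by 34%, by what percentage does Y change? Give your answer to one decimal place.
222.4%

For Y = 6X^4:
If X → X(1 + 0.34)
Then Y → Y · (1 + 0.34)^4
     ≈ Y · 3.2242

Percentage change = ((1 + 0.34)^4 − 1) × 100% ≈ 222.4%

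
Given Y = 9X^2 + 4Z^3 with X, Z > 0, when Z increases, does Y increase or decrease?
Y increases

Taking the partial derivative:
∂Y/∂Z = 12Z^2

∂Y/∂Z = 12Z^2 > 0 (assuming positive values)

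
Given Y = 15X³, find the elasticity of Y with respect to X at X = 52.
Elasticity = 3

Elasticity = (dY/dX) · (X/Y)

dY/dX = 45·X²
At X = 52: dY/dX = 121680, Y = 2109120

Elasticity = 121680 · (52 / 2109120) = 3

Interpretation: for a small percentage change in X, the percentage change in Y is approximately 3.00 times as large.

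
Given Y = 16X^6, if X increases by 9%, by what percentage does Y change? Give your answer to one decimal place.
67.7%

For Y = 16X^6:
If X → X(1 + 0.09)
Then Y → Y · (1 + 0.09)^6
     ≈ Y · 1.6771

Percentage change = ((1 + 0.09)^6 − 1) × 100% ≈ 67.7%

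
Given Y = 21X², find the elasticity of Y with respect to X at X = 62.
Elasticity = 2

Elasticity = (dY/dX) · (X/Y)

dY/dX = 42·X
At X = 62: dY/dX = 2604, Y = 80724

Elasticity = 2604 · (62 / 80724) = 2

Interpretation: for a small percentage change in X, the percentage change in Y is approximately 2.00 times as large.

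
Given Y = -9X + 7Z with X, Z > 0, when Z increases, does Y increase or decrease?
Y increases

Taking the partial derivative:
∂Y/∂Z = 7

∂Y/∂Z = 7 > 0 (assuming positive values)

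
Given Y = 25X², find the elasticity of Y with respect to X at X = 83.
Elasticity = 2

Elasticity = (dY/dX) · (X/Y)

dY/dX = 50·X
At X = 83: dY/dX = 4150, Y = 172225

Elasticity = 4150 · (83 / 172225) = 2

Interpretation: for a small percentage change in X, the percentage change in Y is approximately 2.00 times as large.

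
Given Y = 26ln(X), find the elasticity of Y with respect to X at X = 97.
Elasticity = 1/ln(97) ≈ 0.2186

Elasticity = (dY/dX) · (X/Y)

dY/dX = 26/X
At X = 97: dY/dX = 26/97, Y = 26·ln(97)

Elasticity = (26/97) · (97 / (26·ln(97))) = 1/ln(97) ≈ 0.2186

Interpretation: for a small percentage change in X, the percentage change in Y is approximately 0.22 times as large.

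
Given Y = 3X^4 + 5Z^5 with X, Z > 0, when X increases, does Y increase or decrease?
Y increases

Taking the partial derivative:
∂Y/∂X = 12X^3

∂Y/∂X = 12X^3 > 0 (assuming positive values)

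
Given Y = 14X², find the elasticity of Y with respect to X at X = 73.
Elasticity = 2

Elasticity = (dY/dX) · (X/Y)

dY/dX = 28·X
At X = 73: dY/dX = 2044, Y = 74606

Elasticity = 2044 · (73 / 74606) = 2

Interpretation: for a small percentage change in X, the percentage change in Y is approximately 2.00 times as large.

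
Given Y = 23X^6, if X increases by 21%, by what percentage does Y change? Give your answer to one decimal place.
213.8%

For Y = 23X^6:
If X → X(1 + 0.21)
Then Y → Y · (1 + 0.21)^6
     ≈ Y · 3.1384

Percentage change = ((1 + 0.21)^6 − 1) × 100% ≈ 213.8%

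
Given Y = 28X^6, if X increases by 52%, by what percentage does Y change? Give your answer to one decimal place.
1133.3%

For Y = 28X^6:
If X → X(1 + 0.52)
Then Y → Y · (1 + 0.52)^6
     ≈ Y · 12.3328

Percentage change = ((1 + 0.52)^6 − 1) × 100% ≈ 1133.3%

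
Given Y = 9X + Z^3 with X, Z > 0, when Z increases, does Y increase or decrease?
Y increases

Taking the partial derivative:
∂Y/∂Z = 3Z^2

∂Y/∂Z = 3Z^2 > 0 (assuming positive values)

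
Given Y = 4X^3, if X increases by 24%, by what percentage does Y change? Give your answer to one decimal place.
90.7%

For Y = 4X^3:
If X → X(1 + 0.24)
Then Y → Y · (1 + 0.24)^3
     ≈ Y · 1.9066

Percentage change = ((1 + 0.24)^3 − 1) × 100% ≈ 90.7%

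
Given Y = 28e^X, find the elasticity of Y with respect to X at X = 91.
Elasticity = 91

Elasticity = (dY/dX) · (X/Y)

dY/dX = 28·e^X
At X = 91: dY/dX = 28·e^91, Y = 28·e^91

Elasticity = (28·e^91) · (91 / (28·e^91)) = 91

Interpretation: for a small percentage change in X, the percentage change in Y is approximately 91.00 times as large.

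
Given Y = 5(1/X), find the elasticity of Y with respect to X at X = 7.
Elasticity = -1

Elasticity = (dY/dX) · (X/Y)

dY/dX = -5/X²
At X = 7: dY/dX = -5/49, Y = 5/7

Elasticity = (-5/49) · (7 / (5/7)) = -1

Interpretation: for a small percentage change in X, the percentage change in Y is approximately -1.00 times as large.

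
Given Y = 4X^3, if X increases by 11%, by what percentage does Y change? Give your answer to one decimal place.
36.8%

For Y = 4X^3:
If X → X(1 + 0.11)
Then Y → Y · (1 + 0.11)^3
     ≈ Y · 1.3676

Percentage change = ((1 + 0.11)^3 − 1) × 100% ≈ 36.8%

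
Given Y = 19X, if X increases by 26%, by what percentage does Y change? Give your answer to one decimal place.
26.0%

For Y = 19X:
If X → X(1 + 0.26)
Then Y → Y · (1 + 0.26)^1
     = Y · 1.2600

Percentage change = ((1 + 0.26)^1 − 1) × 100% = 26.0%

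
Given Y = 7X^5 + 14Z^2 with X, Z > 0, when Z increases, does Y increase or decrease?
Y increases

Taking the partial derivative:
∂Y/∂Z = 28Z

∂Y/∂Z = 28Z > 0 (assuming positive values)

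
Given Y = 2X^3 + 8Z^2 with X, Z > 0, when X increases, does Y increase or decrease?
Y increases

Taking the partial derivative:
∂Y/∂X = 6X^2

∂Y/∂X = 6X^2 > 0 (assuming positive values)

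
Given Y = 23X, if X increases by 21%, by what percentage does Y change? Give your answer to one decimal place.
21.0%

For Y = 23X:
If X → X(1 + 0.21)
Then Y → Y · (1 + 0.21)^1
     = Y · 1.2100

Percentage change = ((1 + 0.21)^1 − 1) × 100% = 21.0%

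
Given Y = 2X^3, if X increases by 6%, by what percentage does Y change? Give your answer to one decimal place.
19.1%

For Y = 2X^3:
If X → X(1 + 0.06)
Then Y → Y · (1 + 0.06)^3
     ≈ Y · 1.1910

Percentage change = ((1 + 0.06)^3 − 1) × 100% ≈ 19.1%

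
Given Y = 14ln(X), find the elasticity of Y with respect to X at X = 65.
Elasticity = 1/ln(65) ≈ 0.2396

Elasticity = (dY/dX) · (X/Y)

dY/dX = 14/X
At X = 65: dY/dX = 14/65, Y = 14·ln(65)

Elasticity = (14/65) · (65 / (14·ln(65))) = 1/ln(65) ≈ 0.2396

Interpretation: for a small percentage change in X, the percentage change in Y is approximately 0.24 times as large.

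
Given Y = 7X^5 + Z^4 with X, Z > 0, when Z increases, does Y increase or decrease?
Y increases

Taking the partial derivative:
∂Y/∂Z = 4Z^3

∂Y/∂Z = 4Z^3 > 0 (assuming positive values)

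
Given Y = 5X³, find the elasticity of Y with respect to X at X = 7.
Elasticity = 3

Elasticity = (dY/dX) · (X/Y)

dY/dX = 15·X²
At X = 7: dY/dX = 735, Y = 1715

Elasticity = 735 · (7 / 1715) = 3

Interpretation: for a small percentage change in X, the percentage change in Y is approximately 3.00 times as large.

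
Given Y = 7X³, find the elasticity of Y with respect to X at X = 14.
Elasticity = 3

Elasticity = (dY/dX) · (X/Y)

dY/dX = 21·X²
At X = 14: dY/dX = 4116, Y = 19208

Elasticity = 4116 · (14 / 19208) = 3

Interpretation: for a small percentage change in X, the percentage change in Y is approximately 3.00 times as large.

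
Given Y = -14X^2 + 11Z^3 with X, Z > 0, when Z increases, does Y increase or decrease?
Y increases

Taking the partial derivative:
∂Y/∂Z = 33Z^2

∂Y/∂Z = 33Z^2 > 0 (assuming positive values)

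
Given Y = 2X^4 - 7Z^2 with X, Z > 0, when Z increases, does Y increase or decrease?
Y decreases

Taking the partial derivative:
∂Y/∂Z = -14Z

∂Y/∂Z = -14Z < 0 (assuming positive values)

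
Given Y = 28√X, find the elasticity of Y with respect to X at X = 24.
Elasticity = 1/2

Elasticity = (dY/dX) · (X/Y)

dY/dX = 14/√X
At X = 24: dY/dX = 7·√6/6, Y = 56·√6

Elasticity = (7·√6/6) · (24 / (56·√6)) = 1/2

Interpretation: for a small percentage change in X, the percentage change in Y is approximately 0.50 times as large.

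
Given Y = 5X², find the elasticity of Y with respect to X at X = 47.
Elasticity = 2

Elasticity = (dY/dX) · (X/Y)

dY/dX = 10·X
At X = 47: dY/dX = 470, Y = 11045

Elasticity = 470 · (47 / 11045) = 2

Interpretation: for a small percentage change in X, the percentage change in Y is approximately 2.00 times as large.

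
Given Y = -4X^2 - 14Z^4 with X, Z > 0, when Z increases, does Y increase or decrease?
Y decreases

Taking the partial derivative:
∂Y/∂Z = -56Z^3

∂Y/∂Z = -56Z^3 < 0 (assuming positive values)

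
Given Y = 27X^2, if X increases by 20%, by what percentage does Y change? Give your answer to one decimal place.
44.0%

For Y = 27X^2:
If X → X(1 + 0.2)
Then Y → Y · (1 + 0.2)^2
     = Y · 1.4400

Percentage change = ((1 + 0.2)^2 − 1) × 100% = 44.0%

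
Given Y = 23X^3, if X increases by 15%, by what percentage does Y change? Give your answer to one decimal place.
52.1%

For Y = 23X^3:
If X → X(1 + 0.15)
Then Y → Y · (1 + 0.15)^3
     ≈ Y · 1.5209

Percentage change = ((1 + 0.15)^3 − 1) × 100% ≈ 52.1%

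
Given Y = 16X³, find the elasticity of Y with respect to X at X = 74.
Elasticity = 3

Elasticity = (dY/dX) · (X/Y)

dY/dX = 48·X²
At X = 74: dY/dX = 262848, Y = 6483584

Elasticity = 262848 · (74 / 6483584) = 3

Interpretation: for a small percentage change in X, the percentage change in Y is approximately 3.00 times as large.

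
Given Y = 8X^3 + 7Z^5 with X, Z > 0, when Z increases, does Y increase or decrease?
Y increases

Taking the partial derivative:
∂Y/∂Z = 35Z^4

∂Y/∂Z = 35Z^4 > 0 (assuming positive values)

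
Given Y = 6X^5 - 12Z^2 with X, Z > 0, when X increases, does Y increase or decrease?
Y increases

Taking the partial derivative:
∂Y/∂X = 30X^4

∂Y/∂X = 30X^4 > 0 (assuming positive values)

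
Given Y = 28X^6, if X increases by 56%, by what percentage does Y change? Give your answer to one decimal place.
1341.3%

For Y = 28X^6:
If X → X(1 + 0.56)
Then Y → Y · (1 + 0.56)^6
     ≈ Y · 14.4128

Percentage change = ((1 + 0.56)^6 − 1) × 100% ≈ 1341.3%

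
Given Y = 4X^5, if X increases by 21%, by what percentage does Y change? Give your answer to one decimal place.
159.4%

For Y = 4X^5:
If X → X(1 + 0.21)
Then Y → Y · (1 + 0.21)^5
     ≈ Y · 2.5937

Percentage change = ((1 + 0.21)^5 − 1) × 100% ≈ 159.4%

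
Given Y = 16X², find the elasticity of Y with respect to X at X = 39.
Elasticity = 2

Elasticity = (dY/dX) · (X/Y)

dY/dX = 32·X
At X = 39: dY/dX = 1248, Y = 24336

Elasticity = 1248 · (39 / 24336) = 2

Interpretation: for a small percentage change in X, the percentage change in Y is approximately 2.00 times as large.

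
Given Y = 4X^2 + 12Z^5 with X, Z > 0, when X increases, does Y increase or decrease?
Y increases

Taking the partial derivative:
∂Y/∂X = 8X

∂Y/∂X = 8X > 0 (assuming positive values)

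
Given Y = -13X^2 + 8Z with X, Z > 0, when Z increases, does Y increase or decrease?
Y increases

Taking the partial derivative:
∂Y/∂Z = 8

∂Y/∂Z = 8 > 0 (assuming positive values)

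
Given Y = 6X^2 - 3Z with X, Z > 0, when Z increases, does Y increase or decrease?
Y decreases

Taking the partial derivative:
∂Y/∂Z = -3

∂Y/∂Z = -3 < 0 (assuming positive values)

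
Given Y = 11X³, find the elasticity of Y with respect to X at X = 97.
Elasticity = 3

Elasticity = (dY/dX) · (X/Y)

dY/dX = 33·X²
At X = 97: dY/dX = 310497, Y = 10039403

Elasticity = 310497 · (97 / 10039403) = 3

Interpretation: for a small percentage change in X, the percentage change in Y is approximately 3.00 times as large.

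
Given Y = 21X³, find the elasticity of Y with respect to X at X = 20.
Elasticity = 3

Elasticity = (dY/dX) · (X/Y)

dY/dX = 63·X²
At X = 20: dY/dX = 25200, Y = 168000

Elasticity = 25200 · (20 / 168000) = 3

Interpretation: for a small percentage change in X, the percentage change in Y is approximately 3.00 times as large.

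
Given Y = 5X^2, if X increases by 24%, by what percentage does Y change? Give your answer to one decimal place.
53.8%

For Y = 5X^2:
If X → X(1 + 0.24)
Then Y → Y · (1 + 0.24)^2
     = Y · 1.5376

Percentage change = ((1 + 0.24)^2 − 1) × 100% ≈ 53.8%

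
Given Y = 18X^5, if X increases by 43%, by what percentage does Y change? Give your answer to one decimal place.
498.0%

For Y = 18X^5:
If X → X(1 + 0.43)
Then Y → Y · (1 + 0.43)^5
     ≈ Y · 5.9797

Percentage change = ((1 + 0.43)^5 − 1) × 100% ≈ 498.0%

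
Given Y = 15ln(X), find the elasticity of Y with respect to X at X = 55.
Elasticity = 1/ln(55) ≈ 0.2495

Elasticity = (dY/dX) · (X/Y)

dY/dX = 15/X
At X = 55: dY/dX = 3/11, Y = 15·ln(55)

Elasticity = (3/11) · (55 / (15·ln(55))) = 1/ln(55) ≈ 0.2495

Interpretation: for a small percentage change in X, the percentage change in Y is approximately 0.25 times as large.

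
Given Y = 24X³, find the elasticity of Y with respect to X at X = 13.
Elasticity = 3

Elasticity = (dY/dX) · (X/Y)

dY/dX = 72·X²
At X = 13: dY/dX = 12168, Y = 52728

Elasticity = 12168 · (13 / 52728) = 3

Interpretation: for a small percentage change in X, the percentage change in Y is approximately 3.00 times as large.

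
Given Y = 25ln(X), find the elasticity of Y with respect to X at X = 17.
Elasticity = 1/ln(17) ≈ 0.3530

Elasticity = (dY/dX) · (X/Y)

dY/dX = 25/X
At X = 17: dY/dX = 25/17, Y = 25·ln(17)

Elasticity = (25/17) · (17 / (25·ln(17))) = 1/ln(17) ≈ 0.3530

Interpretation: for a small percentage change in X, the percentage change in Y is approximately 0.35 times as large.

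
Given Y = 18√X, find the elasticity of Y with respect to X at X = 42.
Elasticity = 1/2

Elasticity = (dY/dX) · (X/Y)

dY/dX = 9/√X
At X = 42: dY/dX = 3·√42/14, Y = 18·√42

Elasticity = (3·√42/14) · (42 / (18·√42)) = 1/2

Interpretation: for a small percentage change in X, the percentage change in Y is approximately 0.50 times as large.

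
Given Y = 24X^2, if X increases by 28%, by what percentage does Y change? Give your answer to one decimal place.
63.8%

For Y = 24X^2:
If X → X(1 + 0.28)
Then Y → Y · (1 + 0.28)^2
     = Y · 1.6384

Percentage change = ((1 + 0.28)^2 − 1) × 100% ≈ 63.8%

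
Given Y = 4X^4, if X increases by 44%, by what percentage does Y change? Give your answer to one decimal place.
330.0%

For Y = 4X^4:
If X → X(1 + 0.44)
Then Y → Y · (1 + 0.44)^4
     ≈ Y · 4.2998

Percentage change = ((1 + 0.44)^4 − 1) × 100% ≈ 330.0%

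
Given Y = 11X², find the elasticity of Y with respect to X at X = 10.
Elasticity = 2

Elasticity = (dY/dX) · (X/Y)

dY/dX = 22·X
At X = 10: dY/dX = 220, Y = 1100

Elasticity = 220 · (10 / 1100) = 2

Interpretation: for a small percentage change in X, the percentage change in Y is approximately 2.00 times as large.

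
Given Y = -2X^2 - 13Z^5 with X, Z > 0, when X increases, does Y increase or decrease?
Y decreases

Taking the partial derivative:
∂Y/∂X = -4X

∂Y/∂X = -4X < 0 (assuming positive values)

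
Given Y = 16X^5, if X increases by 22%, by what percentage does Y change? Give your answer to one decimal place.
170.3%

For Y = 16X^5:
If X → X(1 + 0.22)
Then Y → Y · (1 + 0.22)^5
     ≈ Y · 2.7027

Percentage change = ((1 + 0.22)^5 − 1) × 100% ≈ 170.3%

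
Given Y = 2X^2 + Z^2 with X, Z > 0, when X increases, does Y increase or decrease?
Y increases

Taking the partial derivative:
∂Y/∂X = 4X

∂Y/∂X = 4X > 0 (assuming positive values)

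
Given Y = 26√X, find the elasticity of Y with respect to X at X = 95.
Elasticity = 1/2

Elasticity = (dY/dX) · (X/Y)

dY/dX = 13/√X
At X = 95: dY/dX = 13·√95/95, Y = 26·√95

Elasticity = (13·√95/95) · (95 / (26·√95)) = 1/2

Interpretation: for a small percentage change in X, the percentage change in Y is approximately 0.50 times as large.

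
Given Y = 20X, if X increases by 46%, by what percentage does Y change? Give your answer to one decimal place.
46.0%

For Y = 20X:
If X → X(1 + 0.46)
Then Y → Y · (1 + 0.46)^1
     = Y · 1.4600

Percentage change = ((1 + 0.46)^1 − 1) × 100% = 46.0%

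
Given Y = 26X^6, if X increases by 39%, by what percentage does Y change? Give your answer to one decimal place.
621.3%

For Y = 26X^6:
If X → X(1 + 0.39)
Then Y → Y · (1 + 0.39)^6
     ≈ Y · 7.2125

Percentage change = ((1 + 0.39)^6 − 1) × 100% ≈ 621.3%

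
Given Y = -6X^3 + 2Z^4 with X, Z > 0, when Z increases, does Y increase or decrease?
Y increases

Taking the partial derivative:
∂Y/∂Z = 8Z^3

∂Y/∂Z = 8Z^3 > 0 (assuming positive values)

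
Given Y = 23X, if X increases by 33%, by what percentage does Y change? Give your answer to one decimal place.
33.0%

For Y = 23X:
If X → X(1 + 0.33)
Then Y → Y · (1 + 0.33)^1
     = Y · 1.3300

Percentage change = ((1 + 0.33)^1 − 1) × 100% = 33.0%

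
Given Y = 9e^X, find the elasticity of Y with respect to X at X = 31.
Elasticity = 31

Elasticity = (dY/dX) · (X/Y)

dY/dX = 9·e^X
At X = 31: dY/dX = 9·e^31, Y = 9·e^31

Elasticity = (9·e^31) · (31 / (9·e^31)) = 31

Interpretation: for a small percentage change in X, the percentage change in Y is approximately 31.00 times as large.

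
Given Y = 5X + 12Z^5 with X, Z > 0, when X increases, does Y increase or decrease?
Y increases

Taking the partial derivative:
∂Y/∂X = 5

∂Y/∂X = 5 > 0 (assuming positive values)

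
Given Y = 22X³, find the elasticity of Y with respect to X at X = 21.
Elasticity = 3

Elasticity = (dY/dX) · (X/Y)

dY/dX = 66·X²
At X = 21: dY/dX = 29106, Y = 203742

Elasticity = 29106 · (21 / 203742) = 3

Interpretation: for a small percentage change in X, the percentage change in Y is approximately 3.00 times as large.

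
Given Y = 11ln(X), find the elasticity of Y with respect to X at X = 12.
Elasticity = 1/ln(12) ≈ 0.4024

Elasticity = (dY/dX) · (X/Y)

dY/dX = 11/X
At X = 12: dY/dX = 11/12, Y = 11·ln(12)

Elasticity = (11/12) · (12 / (11·ln(12))) = 1/ln(12) ≈ 0.4024

Interpretation: for a small percentage change in X, the percentage change in Y is approximately 0.40 times as large.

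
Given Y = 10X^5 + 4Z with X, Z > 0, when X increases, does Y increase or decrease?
Y increases

Taking the partial derivative:
∂Y/∂X = 50X^4

∂Y/∂X = 50X^4 > 0 (assuming positive values)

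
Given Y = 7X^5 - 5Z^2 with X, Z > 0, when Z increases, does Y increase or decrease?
Y decreases

Taking the partial derivative:
∂Y/∂Z = -10Z

∂Y/∂Z = -10Z < 0 (assuming positive values)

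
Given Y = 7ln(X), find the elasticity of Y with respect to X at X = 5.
Elasticity = 1/ln(5) ≈ 0.6213

Elasticity = (dY/dX) · (X/Y)

dY/dX = 7/X
At X = 5: dY/dX = 7/5, Y = 7·ln(5)

Elasticity = (7/5) · (5 / (7·ln(5))) = 1/ln(5) ≈ 0.6213

Interpretation: for a small percentage change in X, the percentage change in Y is approximately 0.62 times as large.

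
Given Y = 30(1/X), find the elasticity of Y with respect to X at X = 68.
Elasticity = -1

Elasticity = (dY/dX) · (X/Y)

dY/dX = -30/X²
At X = 68: dY/dX = -15/2312, Y = 15/34

Elasticity = (-15/2312) · (68 / (15/34)) = -1

Interpretation: for a small percentage change in X, the percentage change in Y is approximately -1.00 times as large.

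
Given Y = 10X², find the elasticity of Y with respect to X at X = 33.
Elasticity = 2

Elasticity = (dY/dX) · (X/Y)

dY/dX = 20·X
At X = 33: dY/dX = 660, Y = 10890

Elasticity = 660 · (33 / 10890) = 2

Interpretation: for a small percentage change in X, the percentage change in Y is approximately 2.00 times as large.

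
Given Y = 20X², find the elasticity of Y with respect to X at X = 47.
Elasticity = 2

Elasticity = (dY/dX) · (X/Y)

dY/dX = 40·X
At X = 47: dY/dX = 1880, Y = 44180

Elasticity = 1880 · (47 / 44180) = 2

Interpretation: for a small percentage change in X, the percentage change in Y is approximately 2.00 times as large.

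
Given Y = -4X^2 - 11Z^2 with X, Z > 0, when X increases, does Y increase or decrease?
Y decreases

Taking the partial derivative:
∂Y/∂X = -8X

∂Y/∂X = -8X < 0 (assuming positive values)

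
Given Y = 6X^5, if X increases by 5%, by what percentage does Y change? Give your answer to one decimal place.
27.6%

For Y = 6X^5:
If X → X(1 + 0.05)
Then Y → Y · (1 + 0.05)^5
     ≈ Y · 1.2763

Percentage change = ((1 + 0.05)^5 − 1) × 100% ≈ 27.6%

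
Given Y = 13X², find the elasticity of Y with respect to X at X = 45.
Elasticity = 2

Elasticity = (dY/dX) · (X/Y)

dY/dX = 26·X
At X = 45: dY/dX = 1170, Y = 26325

Elasticity = 1170 · (45 / 26325) = 2

Interpretation: for a small percentage change in X, the percentage change in Y is approximately 2.00 times as large.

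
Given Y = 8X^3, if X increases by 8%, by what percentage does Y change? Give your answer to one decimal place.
26.0%

For Y = 8X^3:
If X → X(1 + 0.08)
Then Y → Y · (1 + 0.08)^3
     ≈ Y · 1.2597

Percentage change = ((1 + 0.08)^3 − 1) × 100% ≈ 26.0%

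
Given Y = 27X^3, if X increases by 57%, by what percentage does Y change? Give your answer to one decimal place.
287.0%

For Y = 27X^3:
If X → X(1 + 0.57)
Then Y → Y · (1 + 0.57)^3
     ≈ Y · 3.8699

Percentage change = ((1 + 0.57)^3 − 1) × 100% ≈ 287.0%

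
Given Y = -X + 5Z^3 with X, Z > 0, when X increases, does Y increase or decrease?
Y decreases

Taking the partial derivative:
∂Y/∂X = -1

∂Y/∂X = -1 < 0 (assuming positive values)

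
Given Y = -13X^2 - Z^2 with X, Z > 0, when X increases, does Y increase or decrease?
Y decreases

Taking the partial derivative:
∂Y/∂X = -26X

∂Y/∂X = -26X < 0 (assuming positive values)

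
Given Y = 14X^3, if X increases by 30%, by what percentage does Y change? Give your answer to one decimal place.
119.7%

For Y = 14X^3:
If X → X(1 + 0.3)
Then Y → Y · (1 + 0.3)^3
     = Y · 2.1970

Percentage change = ((1 + 0.3)^3 − 1) × 100% = 119.7%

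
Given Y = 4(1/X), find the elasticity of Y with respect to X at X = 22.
Elasticity = -1

Elasticity = (dY/dX) · (X/Y)

dY/dX = -4/X²
At X = 22: dY/dX = -1/121, Y = 2/11

Elasticity = (-1/121) · (22 / (2/11)) = -1

Interpretation: for a small percentage change in X, the percentage change in Y is approximately -1.00 times as large.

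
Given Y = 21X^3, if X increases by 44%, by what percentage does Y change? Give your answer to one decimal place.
198.6%

For Y = 21X^3:
If X → X(1 + 0.44)
Then Y → Y · (1 + 0.44)^3
     ≈ Y · 2.9860

Percentage change = ((1 + 0.44)^3 − 1) × 100% ≈ 198.6%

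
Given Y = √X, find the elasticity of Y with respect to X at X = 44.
Elasticity = 1/2

Elasticity = (dY/dX) · (X/Y)

dY/dX = 1/(2·√X)
At X = 44: dY/dX = √11/44, Y = 2·√11

Elasticity = (√11/44) · (44 / (2·√11)) = 1/2

Interpretation: for a small percentage change in X, the percentage change in Y is approximately 0.50 times as large.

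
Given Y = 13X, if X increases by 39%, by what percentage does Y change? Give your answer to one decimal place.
39.0%

For Y = 13X:
If X → X(1 + 0.39)
Then Y → Y · (1 + 0.39)^1
     = Y · 1.3900

Percentage change = ((1 + 0.39)^1 − 1) × 100% = 39.0%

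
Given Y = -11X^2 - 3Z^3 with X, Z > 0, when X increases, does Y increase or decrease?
Y decreases

Taking the partial derivative:
∂Y/∂X = -22X

∂Y/∂X = -22X < 0 (assuming positive values)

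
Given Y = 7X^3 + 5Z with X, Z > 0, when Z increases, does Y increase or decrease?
Y increases

Taking the partial derivative:
∂Y/∂Z = 5

∂Y/∂Z = 5 > 0 (assuming positive values)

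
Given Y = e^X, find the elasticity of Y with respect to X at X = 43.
Elasticity = 43

Elasticity = (dY/dX) · (X/Y)

dY/dX = e^X
At X = 43: dY/dX = e^43, Y = e^43

Elasticity = (e^43) · (43 / (e^43)) = 43

Interpretation: for a small percentage change in X, the percentage change in Y is approximately 43.00 times as large.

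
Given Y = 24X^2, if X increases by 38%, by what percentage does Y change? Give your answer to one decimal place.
90.4%

For Y = 24X^2:
If X → X(1 + 0.38)
Then Y → Y · (1 + 0.38)^2
     = Y · 1.9044

Percentage change = ((1 + 0.38)^2 − 1) × 100% ≈ 90.4%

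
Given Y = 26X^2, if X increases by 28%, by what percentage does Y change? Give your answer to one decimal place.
63.8%

For Y = 26X^2:
If X → X(1 + 0.28)
Then Y → Y · (1 + 0.28)^2
     = Y · 1.6384

Percentage change = ((1 + 0.28)^2 − 1) × 100% ≈ 63.8%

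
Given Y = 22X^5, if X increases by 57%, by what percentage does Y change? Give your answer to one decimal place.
853.9%

For Y = 22X^5:
If X → X(1 + 0.57)
Then Y → Y · (1 + 0.57)^5
     ≈ Y · 9.5389

Percentage change = ((1 + 0.57)^5 − 1) × 100% ≈ 853.9%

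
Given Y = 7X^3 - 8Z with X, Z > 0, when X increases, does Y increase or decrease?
Y increases

Taking the partial derivative:
∂Y/∂X = 21X^2

∂Y/∂X = 21X^2 > 0 (assuming positive values)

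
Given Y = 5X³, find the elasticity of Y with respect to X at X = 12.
Elasticity = 3

Elasticity = (dY/dX) · (X/Y)

dY/dX = 15·X²
At X = 12: dY/dX = 2160, Y = 8640

Elasticity = 2160 · (12 / 8640) = 3

Interpretation: for a small percentage change in X, the percentage change in Y is approximately 3.00 times as large.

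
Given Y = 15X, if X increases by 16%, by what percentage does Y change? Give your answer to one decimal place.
16.0%

For Y = 15X:
If X → X(1 + 0.16)
Then Y → Y · (1 + 0.16)^1
     = Y · 1.1600

Percentage change = ((1 + 0.16)^1 − 1) × 100% = 16.0%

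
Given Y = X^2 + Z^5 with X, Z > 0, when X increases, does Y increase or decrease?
Y increases

Taking the partial derivative:
∂Y/∂X = 2X

∂Y/∂X = 2X > 0 (assuming positive values)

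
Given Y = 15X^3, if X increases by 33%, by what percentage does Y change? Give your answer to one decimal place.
135.3%

For Y = 15X^3:
If X → X(1 + 0.33)
Then Y → Y · (1 + 0.33)^3
     ≈ Y · 2.3526

Percentage change = ((1 + 0.33)^3 − 1) × 100% ≈ 135.3%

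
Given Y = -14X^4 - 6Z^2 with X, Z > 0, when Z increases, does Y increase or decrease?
Y decreases

Taking the partial derivative:
∂Y/∂Z = -12Z

∂Y/∂Z = -12Z < 0 (assuming positive values)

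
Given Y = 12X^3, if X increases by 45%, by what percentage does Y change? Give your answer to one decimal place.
204.9%

For Y = 12X^3:
If X → X(1 + 0.45)
Then Y → Y · (1 + 0.45)^3
     ≈ Y · 3.0486

Percentage change = ((1 + 0.45)^3 − 1) × 100% ≈ 204.9%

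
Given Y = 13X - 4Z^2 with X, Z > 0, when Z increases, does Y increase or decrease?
Y decreases

Taking the partial derivative:
∂Y/∂Z = -8Z

∂Y/∂Z = -8Z < 0 (assuming positive values)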